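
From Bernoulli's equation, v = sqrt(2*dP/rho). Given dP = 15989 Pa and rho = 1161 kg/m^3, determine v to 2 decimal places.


v = sqrt(2*dP/rho)
v = sqrt(2*15989/1161)
v = sqrt(27.543497)
v = 5.25 m/s


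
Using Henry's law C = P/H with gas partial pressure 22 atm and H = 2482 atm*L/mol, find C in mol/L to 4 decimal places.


C = P / H
C = 22 / 2482
C = 0.0089 mol/L


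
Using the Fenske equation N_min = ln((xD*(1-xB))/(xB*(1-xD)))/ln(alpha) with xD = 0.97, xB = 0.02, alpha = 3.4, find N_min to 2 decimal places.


N_min = ln((xD*(1-xB))/(xB*(1-xD))) / ln(alpha)
Numerator inside ln: 0.9506 / 0.0006 = 1584.333333
ln(1584.333333) = 7.367919
ln(alpha) = ln(3.4) = 1.223775
N_min = 7.367919 / 1.223775 = 6.02


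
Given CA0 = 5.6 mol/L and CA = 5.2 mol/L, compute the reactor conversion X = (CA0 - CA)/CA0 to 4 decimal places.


X = (CA0 - CA) / CA0
X = (5.6 - 5.2) / 5.6
X = 0.4 / 5.6
X = 0.0714


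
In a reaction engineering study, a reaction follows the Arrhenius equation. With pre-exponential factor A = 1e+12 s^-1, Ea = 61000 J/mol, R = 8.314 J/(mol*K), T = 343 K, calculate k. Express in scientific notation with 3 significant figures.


k = A * exp(-Ea/(R*T))
k = 1e+12 * exp(-61000 / (8.314 * 343))
k = 1e+12 * exp(-21.390734)
k = 5.13e+02


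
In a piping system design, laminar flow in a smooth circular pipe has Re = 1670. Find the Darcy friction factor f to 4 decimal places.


f = 64 / Re
f = 64 / 1670
f = 0.0383


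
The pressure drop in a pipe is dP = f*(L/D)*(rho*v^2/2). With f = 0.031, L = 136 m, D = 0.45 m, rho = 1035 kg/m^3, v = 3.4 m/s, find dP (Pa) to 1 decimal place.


dP = f * (L/D) * (rho*v^2/2)
dP = 0.031 * (136/0.45) * (1035*3.4^2/2)
L/D = 302.22222222
rho*v^2/2 = 1035*11.56/2 = 5982.3
dP = 0.031 * 302.22222222 * 5982.3
dP = 56047.5 Pa


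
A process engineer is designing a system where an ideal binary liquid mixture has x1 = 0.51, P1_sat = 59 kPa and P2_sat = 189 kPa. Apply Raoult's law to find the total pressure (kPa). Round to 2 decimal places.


P = x1*P1_sat + x2*P2_sat
x2 = 1 - x1 = 1 - 0.51 = 0.49
P = 0.51*59 + 0.49*189
P = 30.09 + 92.61
P = 122.70 kPa


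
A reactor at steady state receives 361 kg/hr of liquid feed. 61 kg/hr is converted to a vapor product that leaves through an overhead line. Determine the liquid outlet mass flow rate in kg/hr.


Steady-state mass balance on the main outlet: F_out = F_in - F_removed
F_out = 361 - 61
F_out = 300 kg/hr


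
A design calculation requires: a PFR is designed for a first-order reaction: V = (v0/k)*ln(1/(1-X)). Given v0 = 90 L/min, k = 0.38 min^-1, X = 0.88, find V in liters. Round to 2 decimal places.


V = (v0/k) * ln(1/(1-X))
V = (90/0.38) * ln(1/(1-0.88))
V = 236.842105 * ln(8.333333)
V = 236.842105 * 2.120263
V = 502.17 L


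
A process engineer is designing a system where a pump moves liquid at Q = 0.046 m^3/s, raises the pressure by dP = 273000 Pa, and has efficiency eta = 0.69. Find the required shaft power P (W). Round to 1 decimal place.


P = Q * dP / eta
P = 0.046 * 273000 / 0.69
P = 12558.0 / 0.69
P = 18200.0 W


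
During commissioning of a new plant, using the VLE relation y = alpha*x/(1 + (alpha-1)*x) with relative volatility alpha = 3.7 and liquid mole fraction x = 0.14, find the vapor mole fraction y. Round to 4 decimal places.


y = alpha*x / (1 + (alpha-1)*x)
y = 3.7*0.14 / (1 + (3.7-1)*0.14)
y = 0.518 / (1 + 0.378)
y = 0.518 / 1.378
y = 0.3759


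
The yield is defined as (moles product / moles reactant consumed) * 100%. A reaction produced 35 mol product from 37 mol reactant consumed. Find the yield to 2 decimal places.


Yield = (moles product / moles consumed) * 100%
Yield = (35 / 37) * 100
Yield = 0.9459 * 100
Yield = 94.59%


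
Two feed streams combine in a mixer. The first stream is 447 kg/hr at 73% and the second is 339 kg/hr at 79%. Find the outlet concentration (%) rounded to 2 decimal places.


Mass balance on solute: F1*x1 + F2*x2 = F3*x3
F3 = F1 + F2 = 447 + 339 = 786 kg/hr
x3 = (F1*x1 + F2*x2)/F3
x3 = (447*0.73 + 339*0.79) / 786
x3 = 75.59%


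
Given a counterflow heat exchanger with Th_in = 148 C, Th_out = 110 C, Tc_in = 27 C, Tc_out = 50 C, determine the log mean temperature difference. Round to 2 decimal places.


dT1 = Th_in - Tc_out = 148 - 50 = 98
dT2 = Th_out - Tc_in = 110 - 27 = 83
LMTD = (dT1 - dT2) / ln(dT1/dT2)
LMTD = (98 - 83) / ln(98/83)
LMTD = 90.29 K


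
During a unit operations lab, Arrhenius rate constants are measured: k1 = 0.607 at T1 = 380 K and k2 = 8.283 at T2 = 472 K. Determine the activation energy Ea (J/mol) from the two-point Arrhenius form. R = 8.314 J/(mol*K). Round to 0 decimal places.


Ea = R * ln(k2/k1) / (1/T1 - 1/T2)
ln(k2/k1) = ln(8.283/0.607) = 2.6134317
1/T1 - 1/T2 = 1/380 - 1/472 = 0.00051293488
Ea = 8.314 * 2.6134317 / 0.00051293488
Ea = 42360 J/mol


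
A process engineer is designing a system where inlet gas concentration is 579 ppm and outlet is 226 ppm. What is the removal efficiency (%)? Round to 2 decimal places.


Efficiency = (G_in - G_out) / G_in * 100%
Efficiency = (579 - 226) / 579 * 100
Efficiency = 353 / 579 * 100
Efficiency = 60.97%


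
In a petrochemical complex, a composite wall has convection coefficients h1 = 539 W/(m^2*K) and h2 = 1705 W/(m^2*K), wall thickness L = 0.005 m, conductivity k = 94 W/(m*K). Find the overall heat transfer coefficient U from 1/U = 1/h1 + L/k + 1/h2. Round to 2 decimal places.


1/U = 1/h1 + L/k + 1/h2
1/U = 1/539 + 0.005/94 + 1/1705
1/U = 0.0018552876 + 5.31915e-05 + 0.0005865103
1/U = 0.0024949894
U = 400.80 W/(m^2*K)


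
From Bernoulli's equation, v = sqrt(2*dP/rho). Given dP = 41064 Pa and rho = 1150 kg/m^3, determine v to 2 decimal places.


v = sqrt(2*dP/rho)
v = sqrt(2*41064/1150)
v = sqrt(71.415652)
v = 8.45 m/s


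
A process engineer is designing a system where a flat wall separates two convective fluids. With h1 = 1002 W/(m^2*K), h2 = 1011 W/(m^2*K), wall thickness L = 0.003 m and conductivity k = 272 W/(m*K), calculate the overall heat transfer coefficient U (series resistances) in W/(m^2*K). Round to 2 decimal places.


1/U = 1/h1 + L/k + 1/h2
1/U = 1/1002 + 0.003/272 + 1/1011
1/U = 0.000998004 + 1.10294e-05 + 0.0009891197
1/U = 0.0019981531
U = 500.46 W/(m^2*K)


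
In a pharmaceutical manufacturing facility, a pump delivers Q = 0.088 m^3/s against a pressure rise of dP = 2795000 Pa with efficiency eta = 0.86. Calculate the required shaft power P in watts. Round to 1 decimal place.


P = Q * dP / eta
P = 0.088 * 2795000 / 0.86
P = 245960.0 / 0.86
P = 286000.0 W


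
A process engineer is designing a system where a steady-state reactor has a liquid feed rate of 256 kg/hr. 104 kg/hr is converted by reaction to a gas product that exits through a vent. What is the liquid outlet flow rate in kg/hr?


Steady-state mass balance on the main outlet: F_out = F_in - F_removed
F_out = 256 - 104
F_out = 152 kg/hr


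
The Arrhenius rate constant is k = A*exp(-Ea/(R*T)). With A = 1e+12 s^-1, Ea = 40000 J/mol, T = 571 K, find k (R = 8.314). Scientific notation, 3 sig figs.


k = A * exp(-Ea/(R*T))
k = 1e+12 * exp(-40000 / (8.314 * 571))
k = 1e+12 * exp(-8.425853)
k = 2.19e+08


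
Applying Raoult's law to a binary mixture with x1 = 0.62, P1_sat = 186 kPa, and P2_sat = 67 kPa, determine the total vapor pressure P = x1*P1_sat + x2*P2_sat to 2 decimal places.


P = x1*P1_sat + x2*P2_sat
x2 = 1 - x1 = 1 - 0.62 = 0.38
P = 0.62*186 + 0.38*67
P = 115.32 + 25.46
P = 140.78 kPa


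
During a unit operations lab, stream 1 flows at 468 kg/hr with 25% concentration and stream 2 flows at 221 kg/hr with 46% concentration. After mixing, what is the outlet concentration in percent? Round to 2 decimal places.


Mass balance on solute: F1*x1 + F2*x2 = F3*x3
F3 = F1 + F2 = 468 + 221 = 689 kg/hr
x3 = (F1*x1 + F2*x2)/F3
x3 = (468*0.25 + 221*0.46) / 689
x3 = 31.74%


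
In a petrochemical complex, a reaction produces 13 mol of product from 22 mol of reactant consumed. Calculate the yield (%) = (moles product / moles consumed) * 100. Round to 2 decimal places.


Yield = (moles product / moles consumed) * 100%
Yield = (13 / 22) * 100
Yield = 0.5909 * 100
Yield = 59.09%


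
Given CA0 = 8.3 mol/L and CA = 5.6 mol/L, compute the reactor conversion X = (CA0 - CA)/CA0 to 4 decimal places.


X = (CA0 - CA) / CA0
X = (8.3 - 5.6) / 8.3
X = 2.7 / 8.3
X = 0.3253


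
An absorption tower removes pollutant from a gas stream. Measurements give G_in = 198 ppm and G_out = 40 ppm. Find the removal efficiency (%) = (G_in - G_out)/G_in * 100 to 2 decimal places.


Efficiency = (G_in - G_out) / G_in * 100%
Efficiency = (198 - 40) / 198 * 100
Efficiency = 158 / 198 * 100
Efficiency = 79.80%


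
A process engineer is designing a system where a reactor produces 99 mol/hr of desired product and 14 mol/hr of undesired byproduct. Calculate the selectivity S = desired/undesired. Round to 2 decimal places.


S = desired product rate / undesired product rate
S = 99 / 14
S = 7.07


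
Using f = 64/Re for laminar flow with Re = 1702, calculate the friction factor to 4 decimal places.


f = 64 / Re
f = 64 / 1702
f = 0.0376


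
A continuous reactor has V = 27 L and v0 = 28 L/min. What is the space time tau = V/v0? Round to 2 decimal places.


tau = V / v0
tau = 27 / 28
tau = 0.96 min


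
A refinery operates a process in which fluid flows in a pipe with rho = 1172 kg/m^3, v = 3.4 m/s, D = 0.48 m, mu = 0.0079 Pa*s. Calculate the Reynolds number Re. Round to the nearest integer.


Re = rho * v * D / mu
Re = 1172 * 3.4 * 0.48 / 0.0079
Re = 1912.704 / 0.0079
Re = 242114


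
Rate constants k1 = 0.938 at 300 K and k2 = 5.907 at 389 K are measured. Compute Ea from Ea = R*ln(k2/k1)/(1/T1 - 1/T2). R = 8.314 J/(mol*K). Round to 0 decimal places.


Ea = R * ln(k2/k1) / (1/T1 - 1/T2)
ln(k2/k1) = ln(5.907/0.938) = 1.8401434
1/T1 - 1/T2 = 1/300 - 1/389 = 0.000762639246
Ea = 8.314 * 1.8401434 / 0.000762639246
Ea = 20061 J/mol


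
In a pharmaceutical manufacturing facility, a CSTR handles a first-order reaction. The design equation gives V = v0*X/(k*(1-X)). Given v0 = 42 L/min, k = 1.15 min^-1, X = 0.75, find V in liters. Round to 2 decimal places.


V = v0 * X / (k * (1 - X))
V = 42 * 0.75 / (1.15 * (1 - 0.75))
V = 31.5 / (1.15 * 0.25)
V = 31.5 / 0.2875
V = 109.57 L


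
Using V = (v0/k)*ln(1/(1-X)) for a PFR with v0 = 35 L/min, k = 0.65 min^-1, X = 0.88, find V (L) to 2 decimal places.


V = (v0/k) * ln(1/(1-X))
V = (35/0.65) * ln(1/(1-0.88))
V = 53.846154 * ln(8.333333)
V = 53.846154 * 2.120263
V = 114.17 L


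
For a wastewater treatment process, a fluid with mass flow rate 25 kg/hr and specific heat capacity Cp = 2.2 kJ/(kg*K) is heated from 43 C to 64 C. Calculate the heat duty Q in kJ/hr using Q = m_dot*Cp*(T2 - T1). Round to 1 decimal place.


Q = m_dot * Cp * (T2 - T1)
Q = 25 * 2.2 * (64 - 43)
Q = 25 * 2.2 * 21
Q = 1155.0 kJ/hr


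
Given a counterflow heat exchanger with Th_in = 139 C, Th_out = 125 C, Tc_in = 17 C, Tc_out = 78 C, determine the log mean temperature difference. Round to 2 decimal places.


dT1 = Th_in - Tc_out = 139 - 78 = 61
dT2 = Th_out - Tc_in = 125 - 17 = 108
LMTD = (dT1 - dT2) / ln(dT1/dT2)
LMTD = (61 - 108) / ln(61/108)
LMTD = 82.27 K


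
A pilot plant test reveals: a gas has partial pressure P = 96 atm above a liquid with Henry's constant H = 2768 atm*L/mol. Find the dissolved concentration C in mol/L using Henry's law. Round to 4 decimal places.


C = P / H
C = 96 / 2768
C = 0.0347 mol/L


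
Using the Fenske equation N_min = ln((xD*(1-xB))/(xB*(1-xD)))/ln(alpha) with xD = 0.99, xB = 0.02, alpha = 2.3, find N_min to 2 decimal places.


N_min = ln((xD*(1-xB))/(xB*(1-xD))) / ln(alpha)
Numerator inside ln: 0.9702 / 0.0002 = 4851.0
ln(4851.0) = 8.48694
ln(alpha) = ln(2.3) = 0.832909
N_min = 8.48694 / 0.832909 = 10.19


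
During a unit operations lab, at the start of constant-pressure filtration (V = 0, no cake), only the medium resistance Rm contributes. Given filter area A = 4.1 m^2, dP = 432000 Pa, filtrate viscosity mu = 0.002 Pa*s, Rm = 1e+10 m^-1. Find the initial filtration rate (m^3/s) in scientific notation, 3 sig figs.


rate = A * dP / (mu * Rm)
rate = 4.1 * 432000 / (0.002 * 1e+10)
rate = 1771200.0 / 2.000e+07
rate = 8.86e-02 m^3/s


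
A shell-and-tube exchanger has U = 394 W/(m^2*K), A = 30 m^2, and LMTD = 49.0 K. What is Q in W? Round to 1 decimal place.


Q = U * A * LMTD
Q = 394 * 30 * 49.0
Q = 579180.0 W


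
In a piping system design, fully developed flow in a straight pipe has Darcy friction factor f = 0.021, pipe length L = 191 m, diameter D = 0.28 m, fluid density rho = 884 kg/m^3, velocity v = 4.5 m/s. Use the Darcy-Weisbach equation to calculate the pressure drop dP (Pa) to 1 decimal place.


dP = f * (L/D) * (rho*v^2/2)
dP = 0.021 * (191/0.28) * (884*4.5^2/2)
L/D = 682.14285714
rho*v^2/2 = 884*20.25/2 = 8950.5
dP = 0.021 * 682.14285714 * 8950.5
dP = 128215.9 Pa


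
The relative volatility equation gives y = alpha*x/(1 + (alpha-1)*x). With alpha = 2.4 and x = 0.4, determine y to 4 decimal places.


y = alpha*x / (1 + (alpha-1)*x)
y = 2.4*0.4 / (1 + (2.4-1)*0.4)
y = 0.96 / (1 + 0.56)
y = 0.96 / 1.56
y = 0.6154


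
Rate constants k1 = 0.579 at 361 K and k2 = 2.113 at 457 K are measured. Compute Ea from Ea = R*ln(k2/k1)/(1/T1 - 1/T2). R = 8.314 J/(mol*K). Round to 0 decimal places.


Ea = R * ln(k2/k1) / (1/T1 - 1/T2)
ln(k2/k1) = ln(2.113/0.579) = 1.2945615
1/T1 - 1/T2 = 1/361 - 1/457 = 0.000581899295
Ea = 8.314 * 1.2945615 / 0.000581899295
Ea = 18496 J/mol


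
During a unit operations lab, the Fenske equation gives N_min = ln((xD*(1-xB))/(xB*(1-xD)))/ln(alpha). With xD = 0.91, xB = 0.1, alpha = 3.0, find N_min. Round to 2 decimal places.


N_min = ln((xD*(1-xB))/(xB*(1-xD))) / ln(alpha)
Numerator inside ln: 0.819 / 0.009 = 91.0
ln(91.0) = 4.51086
ln(alpha) = ln(3.0) = 1.098612
N_min = 4.51086 / 1.098612 = 4.11


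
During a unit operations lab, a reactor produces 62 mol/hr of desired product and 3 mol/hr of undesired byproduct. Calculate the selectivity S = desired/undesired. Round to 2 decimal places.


S = desired product rate / undesired product rate
S = 62 / 3
S = 20.67


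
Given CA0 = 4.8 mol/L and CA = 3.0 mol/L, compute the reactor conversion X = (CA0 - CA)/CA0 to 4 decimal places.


X = (CA0 - CA) / CA0
X = (4.8 - 3.0) / 4.8
X = 1.8 / 4.8
X = 0.3750


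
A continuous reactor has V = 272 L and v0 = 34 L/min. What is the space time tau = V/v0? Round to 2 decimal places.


tau = V / v0
tau = 272 / 34
tau = 8.00 min


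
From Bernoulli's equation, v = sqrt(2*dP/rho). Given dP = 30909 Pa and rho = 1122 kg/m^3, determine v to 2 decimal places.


v = sqrt(2*dP/rho)
v = sqrt(2*30909/1122)
v = sqrt(55.096257)
v = 7.42 m/s


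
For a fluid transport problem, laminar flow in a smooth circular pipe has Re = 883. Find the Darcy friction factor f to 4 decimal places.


f = 64 / Re
f = 64 / 883
f = 0.0725


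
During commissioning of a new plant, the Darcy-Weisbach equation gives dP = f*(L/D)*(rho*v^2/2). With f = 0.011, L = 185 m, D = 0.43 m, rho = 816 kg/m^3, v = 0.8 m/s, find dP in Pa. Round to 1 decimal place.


dP = f * (L/D) * (rho*v^2/2)
dP = 0.011 * (185/0.43) * (816*0.8^2/2)
L/D = 430.23255814
rho*v^2/2 = 816*0.64/2 = 261.12
dP = 0.011 * 430.23255814 * 261.12
dP = 1235.8 Pa


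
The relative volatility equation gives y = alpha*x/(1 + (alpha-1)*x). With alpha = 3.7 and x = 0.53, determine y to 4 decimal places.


y = alpha*x / (1 + (alpha-1)*x)
y = 3.7*0.53 / (1 + (3.7-1)*0.53)
y = 1.961 / (1 + 1.431)
y = 1.961 / 2.431
y = 0.8067


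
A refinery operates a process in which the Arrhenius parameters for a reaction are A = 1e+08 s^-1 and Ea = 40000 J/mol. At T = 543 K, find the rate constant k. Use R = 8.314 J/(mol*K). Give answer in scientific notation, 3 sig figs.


k = A * exp(-Ea/(R*T))
k = 1e+08 * exp(-40000 / (8.314 * 543))
k = 1e+08 * exp(-8.860335)
k = 1.42e+04


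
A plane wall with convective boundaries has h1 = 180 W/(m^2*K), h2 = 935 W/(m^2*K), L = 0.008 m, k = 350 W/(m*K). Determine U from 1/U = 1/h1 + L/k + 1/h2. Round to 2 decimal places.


1/U = 1/h1 + L/k + 1/h2
1/U = 1/180 + 0.008/350 + 1/935
1/U = 0.0055555556 + 2.28571e-05 + 0.0010695187
1/U = 0.0066479314
U = 150.42 W/(m^2*K)


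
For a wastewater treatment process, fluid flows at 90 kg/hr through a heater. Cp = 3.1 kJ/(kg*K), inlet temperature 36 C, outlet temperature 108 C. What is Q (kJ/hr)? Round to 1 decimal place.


Q = m_dot * Cp * (T2 - T1)
Q = 90 * 3.1 * (108 - 36)
Q = 90 * 3.1 * 72
Q = 20088.0 kJ/hr


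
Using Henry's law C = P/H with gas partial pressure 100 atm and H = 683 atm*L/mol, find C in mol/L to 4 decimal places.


C = P / H
C = 100 / 683
C = 0.1464 mol/L


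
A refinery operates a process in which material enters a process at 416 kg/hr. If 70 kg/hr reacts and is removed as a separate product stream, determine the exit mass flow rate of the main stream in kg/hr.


Steady-state mass balance on the main outlet: F_out = F_in - F_removed
F_out = 416 - 70
F_out = 346 kg/hr


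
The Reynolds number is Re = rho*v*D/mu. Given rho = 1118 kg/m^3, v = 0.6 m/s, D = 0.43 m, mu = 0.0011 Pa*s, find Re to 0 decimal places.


Re = rho * v * D / mu
Re = 1118 * 0.6 * 0.43 / 0.0011
Re = 288.444 / 0.0011
Re = 262222


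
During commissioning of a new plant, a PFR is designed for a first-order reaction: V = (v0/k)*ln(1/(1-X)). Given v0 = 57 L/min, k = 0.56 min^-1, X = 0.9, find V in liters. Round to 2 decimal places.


V = (v0/k) * ln(1/(1-X))
V = (57/0.56) * ln(1/(1-0.9))
V = 101.785714 * ln(10.0)
V = 101.785714 * 2.302585
V = 234.37 L


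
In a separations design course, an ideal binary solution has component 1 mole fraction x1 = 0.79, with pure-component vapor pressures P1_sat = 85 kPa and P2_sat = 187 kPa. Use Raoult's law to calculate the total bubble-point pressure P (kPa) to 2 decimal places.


P = x1*P1_sat + x2*P2_sat
x2 = 1 - x1 = 1 - 0.79 = 0.21
P = 0.79*85 + 0.21*187
P = 67.15 + 39.27
P = 106.42 kPa


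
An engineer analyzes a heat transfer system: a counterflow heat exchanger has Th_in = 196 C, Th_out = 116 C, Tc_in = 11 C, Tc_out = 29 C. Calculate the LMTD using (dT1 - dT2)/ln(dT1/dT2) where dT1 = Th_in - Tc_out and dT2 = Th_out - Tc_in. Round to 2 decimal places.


dT1 = Th_in - Tc_out = 196 - 29 = 167
dT2 = Th_out - Tc_in = 116 - 11 = 105
LMTD = (dT1 - dT2) / ln(dT1/dT2)
LMTD = (167 - 105) / ln(167/105)
LMTD = 133.61 K


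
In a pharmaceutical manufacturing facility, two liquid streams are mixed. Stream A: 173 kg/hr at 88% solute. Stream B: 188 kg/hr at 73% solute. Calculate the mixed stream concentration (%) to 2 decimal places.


Mass balance on solute: F1*x1 + F2*x2 = F3*x3
F3 = F1 + F2 = 173 + 188 = 361 kg/hr
x3 = (F1*x1 + F2*x2)/F3
x3 = (173*0.88 + 188*0.73) / 361
x3 = 80.19%


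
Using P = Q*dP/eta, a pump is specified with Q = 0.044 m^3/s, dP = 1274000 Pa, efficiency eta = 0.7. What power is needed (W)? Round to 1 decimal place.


P = Q * dP / eta
P = 0.044 * 1274000 / 0.7
P = 56056.0 / 0.7
P = 80080.0 W


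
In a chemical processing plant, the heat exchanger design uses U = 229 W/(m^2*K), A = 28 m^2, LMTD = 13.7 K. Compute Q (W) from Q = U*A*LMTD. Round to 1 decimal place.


Q = U * A * LMTD
Q = 229 * 28 * 13.7
Q = 87844.4 W


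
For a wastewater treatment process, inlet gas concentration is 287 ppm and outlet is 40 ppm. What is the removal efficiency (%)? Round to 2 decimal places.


Efficiency = (G_in - G_out) / G_in * 100%
Efficiency = (287 - 40) / 287 * 100
Efficiency = 247 / 287 * 100
Efficiency = 86.06%


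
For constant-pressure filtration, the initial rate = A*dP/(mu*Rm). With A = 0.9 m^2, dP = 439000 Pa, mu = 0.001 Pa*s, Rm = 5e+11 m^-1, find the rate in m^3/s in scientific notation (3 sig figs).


rate = A * dP / (mu * Rm)
rate = 0.9 * 439000 / (0.001 * 5e+11)
rate = 395100.0 / 5.000e+08
rate = 7.90e-04 m^3/s


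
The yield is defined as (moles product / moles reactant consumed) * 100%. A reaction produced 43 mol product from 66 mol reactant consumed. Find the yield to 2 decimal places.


Yield = (moles product / moles consumed) * 100%
Yield = (43 / 66) * 100
Yield = 0.6515 * 100
Yield = 65.15%


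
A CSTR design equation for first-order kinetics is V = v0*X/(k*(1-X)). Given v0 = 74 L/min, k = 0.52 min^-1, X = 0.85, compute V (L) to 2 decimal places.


V = v0 * X / (k * (1 - X))
V = 74 * 0.85 / (0.52 * (1 - 0.85))
V = 62.9 / (0.52 * 0.15)
V = 62.9 / 0.078
V = 806.41 L


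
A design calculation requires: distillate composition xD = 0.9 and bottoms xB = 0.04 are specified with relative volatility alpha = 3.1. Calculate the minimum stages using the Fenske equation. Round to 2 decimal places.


N_min = ln((xD*(1-xB))/(xB*(1-xD))) / ln(alpha)
Numerator inside ln: 0.864 / 0.004 = 216.0
ln(216.0) = 5.375278
ln(alpha) = ln(3.1) = 1.131402
N_min = 5.375278 / 1.131402 = 4.75


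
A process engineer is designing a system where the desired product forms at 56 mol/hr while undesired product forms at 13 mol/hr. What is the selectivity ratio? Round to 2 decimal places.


S = desired product rate / undesired product rate
S = 56 / 13
S = 4.31


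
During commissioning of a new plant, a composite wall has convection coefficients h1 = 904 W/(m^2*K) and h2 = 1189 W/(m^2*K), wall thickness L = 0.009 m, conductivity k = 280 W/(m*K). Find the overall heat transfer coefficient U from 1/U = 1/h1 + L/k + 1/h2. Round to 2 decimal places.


1/U = 1/h1 + L/k + 1/h2
1/U = 1/904 + 0.009/280 + 1/1189
1/U = 0.0011061947 + 3.21429e-05 + 0.0008410429
1/U = 0.0019793805
U = 505.21 W/(m^2*K)


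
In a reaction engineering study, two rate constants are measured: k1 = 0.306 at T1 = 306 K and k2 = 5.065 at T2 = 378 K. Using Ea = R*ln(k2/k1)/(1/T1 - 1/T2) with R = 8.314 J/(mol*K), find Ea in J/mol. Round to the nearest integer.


Ea = R * ln(k2/k1) / (1/T1 - 1/T2)
ln(k2/k1) = ln(5.065/0.306) = 2.8065243
1/T1 - 1/T2 = 1/306 - 1/378 = 0.000622471211
Ea = 8.314 * 2.8065243 / 0.000622471211
Ea = 37485 J/mol


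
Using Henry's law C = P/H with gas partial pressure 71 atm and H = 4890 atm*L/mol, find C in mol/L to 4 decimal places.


C = P / H
C = 71 / 4890
C = 0.0145 mol/L


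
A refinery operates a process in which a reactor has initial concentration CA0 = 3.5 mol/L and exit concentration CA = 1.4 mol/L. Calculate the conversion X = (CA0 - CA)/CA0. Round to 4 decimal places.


X = (CA0 - CA) / CA0
X = (3.5 - 1.4) / 3.5
X = 2.1 / 3.5
X = 0.6000


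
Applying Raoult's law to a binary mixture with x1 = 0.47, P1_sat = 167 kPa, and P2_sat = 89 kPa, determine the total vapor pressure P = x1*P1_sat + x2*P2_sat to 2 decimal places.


P = x1*P1_sat + x2*P2_sat
x2 = 1 - x1 = 1 - 0.47 = 0.53
P = 0.47*167 + 0.53*89
P = 78.49 + 47.17
P = 125.66 kPa


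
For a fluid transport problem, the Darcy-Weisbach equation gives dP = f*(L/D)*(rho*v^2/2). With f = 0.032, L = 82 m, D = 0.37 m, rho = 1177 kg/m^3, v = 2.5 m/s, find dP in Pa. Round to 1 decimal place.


dP = f * (L/D) * (rho*v^2/2)
dP = 0.032 * (82/0.37) * (1177*2.5^2/2)
L/D = 221.62162162
rho*v^2/2 = 1177*6.25/2 = 3678.125
dP = 0.032 * 221.62162162 * 3678.125
dP = 26084.9 Pa


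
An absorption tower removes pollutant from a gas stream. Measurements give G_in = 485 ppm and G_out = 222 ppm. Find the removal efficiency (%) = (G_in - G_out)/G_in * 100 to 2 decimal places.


Efficiency = (G_in - G_out) / G_in * 100%
Efficiency = (485 - 222) / 485 * 100
Efficiency = 263 / 485 * 100
Efficiency = 54.23%


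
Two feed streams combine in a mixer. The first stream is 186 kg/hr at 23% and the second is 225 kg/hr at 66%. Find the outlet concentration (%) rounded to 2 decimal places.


Mass balance on solute: F1*x1 + F2*x2 = F3*x3
F3 = F1 + F2 = 186 + 225 = 411 kg/hr
x3 = (F1*x1 + F2*x2)/F3
x3 = (186*0.23 + 225*0.66) / 411
x3 = 46.54%


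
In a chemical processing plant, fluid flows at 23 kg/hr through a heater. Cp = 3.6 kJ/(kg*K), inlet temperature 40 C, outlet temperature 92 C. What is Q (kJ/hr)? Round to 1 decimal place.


Q = m_dot * Cp * (T2 - T1)
Q = 23 * 3.6 * (92 - 40)
Q = 23 * 3.6 * 52
Q = 4305.6 kJ/hr


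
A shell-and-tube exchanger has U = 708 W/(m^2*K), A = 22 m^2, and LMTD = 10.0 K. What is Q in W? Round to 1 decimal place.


Q = U * A * LMTD
Q = 708 * 22 * 10.0
Q = 155760.0 W


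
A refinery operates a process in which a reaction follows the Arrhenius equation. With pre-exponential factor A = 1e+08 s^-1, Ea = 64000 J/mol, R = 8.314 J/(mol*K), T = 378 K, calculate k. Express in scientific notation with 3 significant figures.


k = A * exp(-Ea/(R*T))
k = 1e+08 * exp(-64000 / (8.314 * 378))
k = 1e+08 * exp(-20.364706)
k = 1.43e-01


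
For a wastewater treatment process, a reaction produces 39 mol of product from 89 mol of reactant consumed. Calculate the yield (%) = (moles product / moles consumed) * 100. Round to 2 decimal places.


Yield = (moles product / moles consumed) * 100%
Yield = (39 / 89) * 100
Yield = 0.4382 * 100
Yield = 43.82%


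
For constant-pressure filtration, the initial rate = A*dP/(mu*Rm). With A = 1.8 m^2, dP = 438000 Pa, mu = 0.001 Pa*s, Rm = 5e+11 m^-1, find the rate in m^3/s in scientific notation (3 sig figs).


rate = A * dP / (mu * Rm)
rate = 1.8 * 438000 / (0.001 * 5e+11)
rate = 788400.0 / 5.000e+08
rate = 1.58e-03 m^3/s


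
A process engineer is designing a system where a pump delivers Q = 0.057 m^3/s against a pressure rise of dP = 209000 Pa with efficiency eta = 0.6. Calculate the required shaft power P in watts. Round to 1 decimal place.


P = Q * dP / eta
P = 0.057 * 209000 / 0.6
P = 11913.0 / 0.6
P = 19855.0 W


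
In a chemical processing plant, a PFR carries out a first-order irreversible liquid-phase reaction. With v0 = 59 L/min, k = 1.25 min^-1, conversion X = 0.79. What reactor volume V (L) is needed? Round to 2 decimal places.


V = (v0/k) * ln(1/(1-X))
V = (59/1.25) * ln(1/(1-0.79))
V = 47.2 * ln(4.761905)
V = 47.2 * 1.560648
V = 73.66 L


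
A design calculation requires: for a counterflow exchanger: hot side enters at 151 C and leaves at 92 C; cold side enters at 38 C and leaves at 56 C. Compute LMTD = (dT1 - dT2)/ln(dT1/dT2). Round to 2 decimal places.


dT1 = Th_in - Tc_out = 151 - 56 = 95
dT2 = Th_out - Tc_in = 92 - 38 = 54
LMTD = (dT1 - dT2) / ln(dT1/dT2)
LMTD = (95 - 54) / ln(95/54)
LMTD = 72.58 K


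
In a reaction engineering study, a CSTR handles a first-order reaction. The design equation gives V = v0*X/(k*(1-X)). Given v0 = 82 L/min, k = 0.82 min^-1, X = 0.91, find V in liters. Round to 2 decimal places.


V = v0 * X / (k * (1 - X))
V = 82 * 0.91 / (0.82 * (1 - 0.91))
V = 74.62 / (0.82 * 0.09)
V = 74.62 / 0.0738
V = 1011.11 L


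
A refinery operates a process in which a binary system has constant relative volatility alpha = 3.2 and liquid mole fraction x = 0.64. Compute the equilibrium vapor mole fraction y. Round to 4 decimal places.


y = alpha*x / (1 + (alpha-1)*x)
y = 3.2*0.64 / (1 + (3.2-1)*0.64)
y = 2.048 / (1 + 1.408)
y = 2.048 / 2.408
y = 0.8505


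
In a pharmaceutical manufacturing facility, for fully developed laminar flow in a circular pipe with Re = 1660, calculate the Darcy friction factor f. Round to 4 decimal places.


f = 64 / Re
f = 64 / 1660
f = 0.0386


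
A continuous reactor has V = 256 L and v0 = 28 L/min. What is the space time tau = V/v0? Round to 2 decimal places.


tau = V / v0
tau = 256 / 28
tau = 9.14 min


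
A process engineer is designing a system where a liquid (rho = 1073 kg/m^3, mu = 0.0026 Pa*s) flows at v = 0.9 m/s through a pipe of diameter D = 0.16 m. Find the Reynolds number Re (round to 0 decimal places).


Re = rho * v * D / mu
Re = 1073 * 0.9 * 0.16 / 0.0026
Re = 154.512 / 0.0026
Re = 59428


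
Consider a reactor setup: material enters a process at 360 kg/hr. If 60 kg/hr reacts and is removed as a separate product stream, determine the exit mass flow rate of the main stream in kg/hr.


Steady-state mass balance on the main outlet: F_out = F_in - F_removed
F_out = 360 - 60
F_out = 300 kg/hr


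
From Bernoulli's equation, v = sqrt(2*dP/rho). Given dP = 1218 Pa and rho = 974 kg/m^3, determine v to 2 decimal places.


v = sqrt(2*dP/rho)
v = sqrt(2*1218/974)
v = sqrt(2.501027)
v = 1.58 m/s


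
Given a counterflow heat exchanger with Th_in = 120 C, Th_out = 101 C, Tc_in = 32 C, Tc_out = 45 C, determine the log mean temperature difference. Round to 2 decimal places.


dT1 = Th_in - Tc_out = 120 - 45 = 75
dT2 = Th_out - Tc_in = 101 - 32 = 69
LMTD = (dT1 - dT2) / ln(dT1/dT2)
LMTD = (75 - 69) / ln(75/69)
LMTD = 71.96 K


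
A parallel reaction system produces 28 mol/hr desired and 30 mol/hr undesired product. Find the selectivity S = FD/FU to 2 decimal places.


S = desired product rate / undesired product rate
S = 28 / 30
S = 0.93


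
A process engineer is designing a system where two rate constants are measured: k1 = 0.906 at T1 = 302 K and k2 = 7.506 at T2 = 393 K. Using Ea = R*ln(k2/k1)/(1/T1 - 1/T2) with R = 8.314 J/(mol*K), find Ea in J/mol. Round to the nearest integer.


Ea = R * ln(k2/k1) / (1/T1 - 1/T2)
ln(k2/k1) = ln(7.506/0.906) = 2.1144187
1/T1 - 1/T2 = 1/302 - 1/393 = 0.000766729016
Ea = 8.314 * 2.1144187 / 0.000766729016
Ea = 22928 J/mol


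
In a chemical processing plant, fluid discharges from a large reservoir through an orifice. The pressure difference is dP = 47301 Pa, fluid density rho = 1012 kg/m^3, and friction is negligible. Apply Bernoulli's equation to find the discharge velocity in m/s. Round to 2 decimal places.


v = sqrt(2*dP/rho)
v = sqrt(2*47301/1012)
v = sqrt(93.480237)
v = 9.67 m/s


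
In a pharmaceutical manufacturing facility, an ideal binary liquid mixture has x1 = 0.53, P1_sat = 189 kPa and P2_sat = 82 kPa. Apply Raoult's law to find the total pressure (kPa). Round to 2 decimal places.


P = x1*P1_sat + x2*P2_sat
x2 = 1 - x1 = 1 - 0.53 = 0.47
P = 0.53*189 + 0.47*82
P = 100.17 + 38.54
P = 138.71 kPa


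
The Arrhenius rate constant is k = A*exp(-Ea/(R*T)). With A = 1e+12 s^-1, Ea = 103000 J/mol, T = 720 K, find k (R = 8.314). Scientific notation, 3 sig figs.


k = A * exp(-Ea/(R*T))
k = 1e+12 * exp(-103000 / (8.314 * 720))
k = 1e+12 * exp(-17.206586)
k = 3.37e+04


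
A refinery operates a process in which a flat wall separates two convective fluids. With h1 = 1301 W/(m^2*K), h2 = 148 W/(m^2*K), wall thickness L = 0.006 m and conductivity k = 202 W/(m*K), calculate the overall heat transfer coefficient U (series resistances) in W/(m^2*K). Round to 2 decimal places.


1/U = 1/h1 + L/k + 1/h2
1/U = 1/1301 + 0.006/202 + 1/148
1/U = 0.0007686395 + 2.9703e-05 + 0.0067567568
1/U = 0.0075550993
U = 132.36 W/(m^2*K)


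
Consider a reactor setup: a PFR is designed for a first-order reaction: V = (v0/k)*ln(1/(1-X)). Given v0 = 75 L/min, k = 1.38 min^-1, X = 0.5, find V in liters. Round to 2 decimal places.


V = (v0/k) * ln(1/(1-X))
V = (75/1.38) * ln(1/(1-0.5))
V = 54.347826 * ln(2.0)
V = 54.347826 * 0.693147
V = 37.67 L


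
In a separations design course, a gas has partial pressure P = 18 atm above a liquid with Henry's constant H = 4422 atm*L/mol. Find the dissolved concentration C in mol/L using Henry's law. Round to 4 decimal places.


C = P / H
C = 18 / 4422
C = 0.0041 mol/L


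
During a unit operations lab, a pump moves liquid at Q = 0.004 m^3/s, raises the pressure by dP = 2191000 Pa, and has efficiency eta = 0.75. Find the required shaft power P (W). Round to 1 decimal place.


P = Q * dP / eta
P = 0.004 * 2191000 / 0.75
P = 8764.0 / 0.75
P = 11685.3 W


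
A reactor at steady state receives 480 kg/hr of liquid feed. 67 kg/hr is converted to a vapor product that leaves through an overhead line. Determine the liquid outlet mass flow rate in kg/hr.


Steady-state mass balance on the main outlet: F_out = F_in - F_removed
F_out = 480 - 67
F_out = 413 kg/hr


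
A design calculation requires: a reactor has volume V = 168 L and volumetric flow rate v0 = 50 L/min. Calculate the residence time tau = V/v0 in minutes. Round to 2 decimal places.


tau = V / v0
tau = 168 / 50
tau = 3.36 min


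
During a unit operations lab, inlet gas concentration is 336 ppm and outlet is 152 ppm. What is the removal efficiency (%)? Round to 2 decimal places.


Efficiency = (G_in - G_out) / G_in * 100%
Efficiency = (336 - 152) / 336 * 100
Efficiency = 184 / 336 * 100
Efficiency = 54.76%


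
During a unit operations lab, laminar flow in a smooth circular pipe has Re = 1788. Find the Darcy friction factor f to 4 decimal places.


f = 64 / Re
f = 64 / 1788
f = 0.0358


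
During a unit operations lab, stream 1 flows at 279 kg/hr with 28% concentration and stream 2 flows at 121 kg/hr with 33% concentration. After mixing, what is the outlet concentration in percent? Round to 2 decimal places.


Mass balance on solute: F1*x1 + F2*x2 = F3*x3
F3 = F1 + F2 = 279 + 121 = 400 kg/hr
x3 = (F1*x1 + F2*x2)/F3
x3 = (279*0.28 + 121*0.33) / 400
x3 = 29.51%


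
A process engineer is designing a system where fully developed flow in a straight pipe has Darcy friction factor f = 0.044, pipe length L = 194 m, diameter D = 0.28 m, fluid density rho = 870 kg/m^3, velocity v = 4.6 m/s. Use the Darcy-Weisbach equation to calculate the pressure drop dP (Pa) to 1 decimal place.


dP = f * (L/D) * (rho*v^2/2)
dP = 0.044 * (194/0.28) * (870*4.6^2/2)
L/D = 692.85714286
rho*v^2/2 = 870*21.16/2 = 9204.6
dP = 0.044 * 692.85714286 * 9204.6
dP = 280608.8 Pa


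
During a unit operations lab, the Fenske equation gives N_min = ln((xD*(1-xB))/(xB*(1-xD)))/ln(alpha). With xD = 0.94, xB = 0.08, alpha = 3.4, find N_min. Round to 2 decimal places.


N_min = ln((xD*(1-xB))/(xB*(1-xD))) / ln(alpha)
Numerator inside ln: 0.8648 / 0.0048 = 180.166667
ln(180.166667) = 5.193882
ln(alpha) = ln(3.4) = 1.223775
N_min = 5.193882 / 1.223775 = 4.24


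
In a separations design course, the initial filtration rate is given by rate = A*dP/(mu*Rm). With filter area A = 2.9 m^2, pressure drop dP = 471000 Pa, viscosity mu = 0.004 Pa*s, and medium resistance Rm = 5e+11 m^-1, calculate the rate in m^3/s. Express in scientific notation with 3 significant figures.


rate = A * dP / (mu * Rm)
rate = 2.9 * 471000 / (0.004 * 5e+11)
rate = 1365900.0 / 2.000e+09
rate = 6.83e-04 m^3/s


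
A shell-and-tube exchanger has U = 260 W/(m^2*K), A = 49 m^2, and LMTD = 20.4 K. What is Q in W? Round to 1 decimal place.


Q = U * A * LMTD
Q = 260 * 49 * 20.4
Q = 259896.0 W


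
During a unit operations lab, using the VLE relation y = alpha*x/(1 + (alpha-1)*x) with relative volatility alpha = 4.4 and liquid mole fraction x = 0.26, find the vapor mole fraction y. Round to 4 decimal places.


y = alpha*x / (1 + (alpha-1)*x)
y = 4.4*0.26 / (1 + (4.4-1)*0.26)
y = 1.144 / (1 + 0.884)
y = 1.144 / 1.884
y = 0.6072


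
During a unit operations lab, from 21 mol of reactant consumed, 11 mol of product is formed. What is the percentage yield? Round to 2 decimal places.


Yield = (moles product / moles consumed) * 100%
Yield = (11 / 21) * 100
Yield = 0.5238 * 100
Yield = 52.38%


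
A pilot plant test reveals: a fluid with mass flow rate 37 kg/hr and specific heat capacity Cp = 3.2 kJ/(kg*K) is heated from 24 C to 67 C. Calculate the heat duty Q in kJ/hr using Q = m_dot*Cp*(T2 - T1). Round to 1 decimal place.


Q = m_dot * Cp * (T2 - T1)
Q = 37 * 3.2 * (67 - 24)
Q = 37 * 3.2 * 43
Q = 5091.2 kJ/hr


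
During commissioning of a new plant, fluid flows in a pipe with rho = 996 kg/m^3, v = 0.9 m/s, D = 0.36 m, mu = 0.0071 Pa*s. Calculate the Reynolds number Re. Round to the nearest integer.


Re = rho * v * D / mu
Re = 996 * 0.9 * 0.36 / 0.0071
Re = 322.704 / 0.0071
Re = 45451


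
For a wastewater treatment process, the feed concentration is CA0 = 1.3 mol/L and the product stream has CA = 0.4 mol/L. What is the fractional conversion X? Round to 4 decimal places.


X = (CA0 - CA) / CA0
X = (1.3 - 0.4) / 1.3
X = 0.9 / 1.3
X = 0.6923


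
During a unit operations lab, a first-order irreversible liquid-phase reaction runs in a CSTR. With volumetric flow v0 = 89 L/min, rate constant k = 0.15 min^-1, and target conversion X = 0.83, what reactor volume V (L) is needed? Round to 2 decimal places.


V = v0 * X / (k * (1 - X))
V = 89 * 0.83 / (0.15 * (1 - 0.83))
V = 73.87 / (0.15 * 0.17)
V = 73.87 / 0.0255
V = 2896.86 L


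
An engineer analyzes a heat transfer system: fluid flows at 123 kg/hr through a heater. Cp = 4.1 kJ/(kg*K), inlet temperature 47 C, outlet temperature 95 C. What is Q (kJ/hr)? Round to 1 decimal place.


Q = m_dot * Cp * (T2 - T1)
Q = 123 * 4.1 * (95 - 47)
Q = 123 * 4.1 * 48
Q = 24206.4 kJ/hr


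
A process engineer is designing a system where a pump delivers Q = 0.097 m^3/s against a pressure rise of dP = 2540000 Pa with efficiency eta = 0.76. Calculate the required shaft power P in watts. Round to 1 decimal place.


P = Q * dP / eta
P = 0.097 * 2540000 / 0.76
P = 246380.0 / 0.76
P = 324184.2 W


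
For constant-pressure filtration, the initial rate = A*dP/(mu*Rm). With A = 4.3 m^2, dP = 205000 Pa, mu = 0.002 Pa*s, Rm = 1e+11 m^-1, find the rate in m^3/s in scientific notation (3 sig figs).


rate = A * dP / (mu * Rm)
rate = 4.3 * 205000 / (0.002 * 1e+11)
rate = 881500.0 / 2.000e+08
rate = 4.41e-03 m^3/s


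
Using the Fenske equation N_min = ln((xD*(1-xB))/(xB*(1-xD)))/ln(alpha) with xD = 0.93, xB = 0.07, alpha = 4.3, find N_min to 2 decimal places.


N_min = ln((xD*(1-xB))/(xB*(1-xD))) / ln(alpha)
Numerator inside ln: 0.8649 / 0.0049 = 176.510204
ln(176.510204) = 5.173379
ln(alpha) = ln(4.3) = 1.458615
N_min = 5.173379 / 1.458615 = 3.55


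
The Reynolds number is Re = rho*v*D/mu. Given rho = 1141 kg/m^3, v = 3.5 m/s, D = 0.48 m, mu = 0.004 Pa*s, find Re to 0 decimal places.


Re = rho * v * D / mu
Re = 1141 * 3.5 * 0.48 / 0.004
Re = 1916.88 / 0.004
Re = 479220


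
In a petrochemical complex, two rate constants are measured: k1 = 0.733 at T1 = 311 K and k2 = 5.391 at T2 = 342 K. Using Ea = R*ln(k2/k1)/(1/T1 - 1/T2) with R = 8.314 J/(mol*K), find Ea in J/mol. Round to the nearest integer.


Ea = R * ln(k2/k1) / (1/T1 - 1/T2)
ln(k2/k1) = ln(5.391/0.733) = 1.9953405
1/T1 - 1/T2 = 1/311 - 1/342 = 0.000291457475
Ea = 8.314 * 1.9953405 / 0.000291457475
Ea = 56918 J/mol


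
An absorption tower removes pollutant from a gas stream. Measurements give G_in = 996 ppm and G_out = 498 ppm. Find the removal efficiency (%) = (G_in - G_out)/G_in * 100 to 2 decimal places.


Efficiency = (G_in - G_out) / G_in * 100%
Efficiency = (996 - 498) / 996 * 100
Efficiency = 498 / 996 * 100
Efficiency = 50.00%


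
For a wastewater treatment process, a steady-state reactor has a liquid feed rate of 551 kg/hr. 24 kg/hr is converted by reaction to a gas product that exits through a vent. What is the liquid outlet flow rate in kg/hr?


Steady-state mass balance on the main outlet: F_out = F_in - F_removed
F_out = 551 - 24
F_out = 527 kg/hr


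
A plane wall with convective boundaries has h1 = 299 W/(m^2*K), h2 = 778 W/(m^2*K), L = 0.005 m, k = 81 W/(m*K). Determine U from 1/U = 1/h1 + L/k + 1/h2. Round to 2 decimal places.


1/U = 1/h1 + L/k + 1/h2
1/U = 1/299 + 0.005/81 + 1/778
1/U = 0.0033444816 + 6.17284e-05 + 0.001285347
1/U = 0.004691557
U = 213.15 W/(m^2*K)


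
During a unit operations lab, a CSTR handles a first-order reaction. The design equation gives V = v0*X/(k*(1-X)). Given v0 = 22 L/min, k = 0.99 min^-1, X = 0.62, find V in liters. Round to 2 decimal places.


V = v0 * X / (k * (1 - X))
V = 22 * 0.62 / (0.99 * (1 - 0.62))
V = 13.64 / (0.99 * 0.38)
V = 13.64 / 0.3762
V = 36.26 L


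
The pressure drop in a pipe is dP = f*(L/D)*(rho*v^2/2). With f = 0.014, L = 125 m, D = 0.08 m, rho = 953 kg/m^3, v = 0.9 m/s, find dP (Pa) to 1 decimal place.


dP = f * (L/D) * (rho*v^2/2)
dP = 0.014 * (125/0.08) * (953*0.9^2/2)
L/D = 1562.5
rho*v^2/2 = 953*0.81/2 = 385.965
dP = 0.014 * 1562.5 * 385.965
dP = 8443.0 Pa
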